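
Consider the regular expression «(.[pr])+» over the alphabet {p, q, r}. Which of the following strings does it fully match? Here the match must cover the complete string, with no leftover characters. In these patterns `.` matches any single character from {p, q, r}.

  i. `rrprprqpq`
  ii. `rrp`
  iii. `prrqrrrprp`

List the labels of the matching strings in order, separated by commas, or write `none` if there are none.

i → no match
ii → no match
iii → no match

none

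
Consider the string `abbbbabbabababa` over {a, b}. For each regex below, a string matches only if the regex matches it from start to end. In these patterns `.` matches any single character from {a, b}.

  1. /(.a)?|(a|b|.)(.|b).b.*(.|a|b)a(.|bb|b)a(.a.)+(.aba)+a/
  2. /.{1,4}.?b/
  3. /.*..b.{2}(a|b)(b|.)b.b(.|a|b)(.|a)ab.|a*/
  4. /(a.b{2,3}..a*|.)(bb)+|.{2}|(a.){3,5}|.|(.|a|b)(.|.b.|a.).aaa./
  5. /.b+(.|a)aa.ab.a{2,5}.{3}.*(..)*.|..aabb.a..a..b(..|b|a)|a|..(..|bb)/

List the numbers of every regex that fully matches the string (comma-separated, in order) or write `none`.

3

1 → no match
2 → no match — must end with `b`
3 → match
4 → no match
5 → no match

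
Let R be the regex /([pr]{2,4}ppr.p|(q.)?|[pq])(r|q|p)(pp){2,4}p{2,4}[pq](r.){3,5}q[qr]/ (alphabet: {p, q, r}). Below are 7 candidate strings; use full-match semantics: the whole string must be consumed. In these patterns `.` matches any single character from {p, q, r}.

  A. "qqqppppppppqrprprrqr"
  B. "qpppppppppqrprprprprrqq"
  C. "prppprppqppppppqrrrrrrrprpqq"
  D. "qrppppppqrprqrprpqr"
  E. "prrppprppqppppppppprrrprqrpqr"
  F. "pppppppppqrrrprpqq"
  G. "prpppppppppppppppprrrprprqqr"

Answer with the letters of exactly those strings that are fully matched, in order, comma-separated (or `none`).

A → match
B → match
C → match
D → match
E → match
F → match
G → no match

A, B, C, D, E, F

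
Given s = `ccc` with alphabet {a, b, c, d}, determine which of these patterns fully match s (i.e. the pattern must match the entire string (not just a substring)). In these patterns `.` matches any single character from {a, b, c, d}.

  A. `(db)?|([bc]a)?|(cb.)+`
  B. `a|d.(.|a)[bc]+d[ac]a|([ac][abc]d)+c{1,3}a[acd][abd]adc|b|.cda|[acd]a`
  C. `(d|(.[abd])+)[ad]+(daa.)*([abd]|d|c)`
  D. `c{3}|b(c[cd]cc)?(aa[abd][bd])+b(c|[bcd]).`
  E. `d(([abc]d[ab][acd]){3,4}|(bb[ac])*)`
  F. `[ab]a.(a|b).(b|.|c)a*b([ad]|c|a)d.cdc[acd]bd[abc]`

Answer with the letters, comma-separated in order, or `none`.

D

A → no match
B → no match
C → no match
D → match
E → no match — must start with `d`
F → no match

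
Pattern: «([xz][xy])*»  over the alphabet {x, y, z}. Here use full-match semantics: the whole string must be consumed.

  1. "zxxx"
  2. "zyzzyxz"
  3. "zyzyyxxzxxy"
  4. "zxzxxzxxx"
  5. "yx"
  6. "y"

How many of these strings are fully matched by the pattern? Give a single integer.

1

1 → match
2 → no match
3 → no match
4 → no match
5 → no match
6 → no match
Total matched: 1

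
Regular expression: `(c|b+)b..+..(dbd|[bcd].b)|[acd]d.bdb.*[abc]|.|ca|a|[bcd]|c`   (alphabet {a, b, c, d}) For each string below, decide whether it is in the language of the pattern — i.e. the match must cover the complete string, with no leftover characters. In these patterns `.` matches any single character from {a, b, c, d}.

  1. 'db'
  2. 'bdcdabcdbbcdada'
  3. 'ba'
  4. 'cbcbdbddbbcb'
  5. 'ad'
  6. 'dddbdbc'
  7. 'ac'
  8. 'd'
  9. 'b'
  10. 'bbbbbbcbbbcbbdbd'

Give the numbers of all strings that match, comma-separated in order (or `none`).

1. 'db' → no match
2 → no match
3. 'ba' → no match
4. 'cbcbdbddbbcb' → match
5. 'ad' → no match
6. 'dddbdbc' → match
7. 'ac' → no match
8. 'd' → match
9. 'b' → match
10 → match

4, 6, 8, 9, 10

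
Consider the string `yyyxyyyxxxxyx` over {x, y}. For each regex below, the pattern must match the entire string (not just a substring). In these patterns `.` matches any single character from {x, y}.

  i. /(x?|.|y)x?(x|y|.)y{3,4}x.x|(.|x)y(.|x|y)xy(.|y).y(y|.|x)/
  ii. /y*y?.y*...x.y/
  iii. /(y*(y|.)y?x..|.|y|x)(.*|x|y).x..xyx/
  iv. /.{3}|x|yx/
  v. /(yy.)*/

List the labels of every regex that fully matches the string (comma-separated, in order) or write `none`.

iii

i → no match
ii → no match — must end with `y`
iii → match
iv → no match
v → no match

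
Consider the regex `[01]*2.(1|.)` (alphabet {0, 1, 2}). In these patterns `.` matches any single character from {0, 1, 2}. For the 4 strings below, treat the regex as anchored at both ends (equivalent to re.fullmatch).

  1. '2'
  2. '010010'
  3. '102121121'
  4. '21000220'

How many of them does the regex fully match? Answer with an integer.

1. '2' → no match
2. '010010' → no match
3. '102121121' → no match
4. '21000220' → no match
Total matched: 0

0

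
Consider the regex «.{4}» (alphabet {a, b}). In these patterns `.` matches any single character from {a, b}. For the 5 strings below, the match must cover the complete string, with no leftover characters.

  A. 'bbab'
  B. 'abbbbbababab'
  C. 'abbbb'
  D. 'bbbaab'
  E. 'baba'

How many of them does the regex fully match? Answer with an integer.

A → match
B → no match
C → no match
D → no match
E → match
Total matched: 2

2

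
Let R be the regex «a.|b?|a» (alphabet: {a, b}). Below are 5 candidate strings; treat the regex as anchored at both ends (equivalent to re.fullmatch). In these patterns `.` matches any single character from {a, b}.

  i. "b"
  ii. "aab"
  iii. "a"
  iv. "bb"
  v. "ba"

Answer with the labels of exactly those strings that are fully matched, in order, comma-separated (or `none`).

i → match
ii → no match
iii → match
iv → no match
v → no match

i, iii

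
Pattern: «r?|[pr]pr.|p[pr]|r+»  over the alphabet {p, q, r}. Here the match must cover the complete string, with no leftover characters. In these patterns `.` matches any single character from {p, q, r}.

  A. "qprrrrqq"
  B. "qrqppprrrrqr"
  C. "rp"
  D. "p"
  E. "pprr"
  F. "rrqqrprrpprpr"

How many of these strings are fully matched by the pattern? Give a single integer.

A → no match
B → no match
C → no match
D → no match
E → match
F → no match
Total matched: 1

1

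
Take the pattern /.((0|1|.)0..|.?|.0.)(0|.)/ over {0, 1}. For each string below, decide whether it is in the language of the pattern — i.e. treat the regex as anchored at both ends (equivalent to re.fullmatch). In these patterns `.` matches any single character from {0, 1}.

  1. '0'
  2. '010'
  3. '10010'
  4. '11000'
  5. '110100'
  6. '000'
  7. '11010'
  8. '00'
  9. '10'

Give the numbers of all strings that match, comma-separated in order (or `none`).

1 → no match
2 → match
3 → match
4 → match
5 → match
6 → match
7 → match
8 → match
9 → match

2, 3, 4, 5, 6, 7, 8, 9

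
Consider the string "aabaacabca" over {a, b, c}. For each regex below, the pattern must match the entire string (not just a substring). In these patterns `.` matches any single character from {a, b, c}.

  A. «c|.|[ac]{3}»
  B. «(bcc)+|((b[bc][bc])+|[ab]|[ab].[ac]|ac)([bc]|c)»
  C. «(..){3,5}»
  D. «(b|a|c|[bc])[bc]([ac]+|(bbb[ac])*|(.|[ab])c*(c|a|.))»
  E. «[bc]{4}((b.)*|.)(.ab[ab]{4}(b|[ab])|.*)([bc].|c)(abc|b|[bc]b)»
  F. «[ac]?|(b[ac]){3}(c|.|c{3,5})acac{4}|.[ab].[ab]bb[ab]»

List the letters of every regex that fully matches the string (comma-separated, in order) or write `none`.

C

A → no match
B → no match
C → match
D → no match
E → no match
F → no match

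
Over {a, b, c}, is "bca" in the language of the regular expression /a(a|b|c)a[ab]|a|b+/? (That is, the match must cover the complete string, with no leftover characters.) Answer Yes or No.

No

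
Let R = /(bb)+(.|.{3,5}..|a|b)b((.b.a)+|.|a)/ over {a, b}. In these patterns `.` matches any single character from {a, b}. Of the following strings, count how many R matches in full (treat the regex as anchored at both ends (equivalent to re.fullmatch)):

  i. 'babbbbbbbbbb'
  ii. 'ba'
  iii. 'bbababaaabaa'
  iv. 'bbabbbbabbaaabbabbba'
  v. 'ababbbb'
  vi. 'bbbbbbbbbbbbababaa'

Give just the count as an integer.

3

i → no match — must start with 'bb'
ii → no match — must start with 'bb'
iii → match
iv → match
v → no match — must start with 'bb'
vi → match
Total matched: 3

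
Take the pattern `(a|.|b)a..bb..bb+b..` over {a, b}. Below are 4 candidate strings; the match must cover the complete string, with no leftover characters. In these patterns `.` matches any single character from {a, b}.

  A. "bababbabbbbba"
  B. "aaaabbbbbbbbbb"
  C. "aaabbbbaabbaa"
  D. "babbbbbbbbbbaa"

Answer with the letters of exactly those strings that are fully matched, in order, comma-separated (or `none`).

A → match
B → match
C → no match
D → match

A, B, D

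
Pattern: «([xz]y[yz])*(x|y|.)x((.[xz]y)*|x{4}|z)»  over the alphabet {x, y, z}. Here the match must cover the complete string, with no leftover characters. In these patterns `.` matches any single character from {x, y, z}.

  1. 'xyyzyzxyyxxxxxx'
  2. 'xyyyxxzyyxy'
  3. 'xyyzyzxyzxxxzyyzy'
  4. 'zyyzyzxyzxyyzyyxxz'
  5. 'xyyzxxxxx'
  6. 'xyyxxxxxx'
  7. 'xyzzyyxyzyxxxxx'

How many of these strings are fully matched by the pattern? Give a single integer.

7

1 → match
2 → match
3 → match
4 → match
5 → match
6 → match
7 → match
Total matched: 7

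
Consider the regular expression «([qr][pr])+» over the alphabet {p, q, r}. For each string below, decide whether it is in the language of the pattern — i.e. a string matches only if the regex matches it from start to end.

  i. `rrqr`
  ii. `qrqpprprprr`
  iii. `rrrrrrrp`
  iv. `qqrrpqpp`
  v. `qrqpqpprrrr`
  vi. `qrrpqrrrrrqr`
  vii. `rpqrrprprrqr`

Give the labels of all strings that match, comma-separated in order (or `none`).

i. `rrqr` → match
ii. `qrqpprprprr` → no match
iii. `rrrrrrrp` → match
iv. `qqrrpqpp` → no match
v. `qrqpqpprrrr` → no match
vi. `qrrpqrrrrrqr` → match
vii. `rpqrrprprrqr` → match

i, iii, vi, vii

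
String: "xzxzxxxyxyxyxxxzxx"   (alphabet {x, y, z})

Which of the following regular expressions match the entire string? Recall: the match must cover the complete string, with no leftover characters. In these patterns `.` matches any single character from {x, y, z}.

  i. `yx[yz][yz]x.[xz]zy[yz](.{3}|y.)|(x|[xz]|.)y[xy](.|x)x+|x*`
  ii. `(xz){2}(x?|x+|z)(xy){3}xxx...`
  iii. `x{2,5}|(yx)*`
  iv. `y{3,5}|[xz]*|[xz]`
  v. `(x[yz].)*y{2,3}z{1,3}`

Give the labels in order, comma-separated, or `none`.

ii

i → no match
ii → match
iii → no match
iv → no match
v → no match — must end with "z"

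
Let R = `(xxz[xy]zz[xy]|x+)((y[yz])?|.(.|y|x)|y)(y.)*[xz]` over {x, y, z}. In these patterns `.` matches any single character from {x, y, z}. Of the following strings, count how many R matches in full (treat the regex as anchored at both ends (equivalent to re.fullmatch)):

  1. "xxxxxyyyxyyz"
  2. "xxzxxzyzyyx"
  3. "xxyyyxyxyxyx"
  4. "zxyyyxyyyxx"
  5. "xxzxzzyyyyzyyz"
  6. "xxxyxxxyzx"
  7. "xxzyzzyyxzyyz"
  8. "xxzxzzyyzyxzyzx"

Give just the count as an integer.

1 → match
2 → no match
3 → no match
4 → no match
5 → match
6 → no match
7 → no match
8 → no match
Total matched: 2

2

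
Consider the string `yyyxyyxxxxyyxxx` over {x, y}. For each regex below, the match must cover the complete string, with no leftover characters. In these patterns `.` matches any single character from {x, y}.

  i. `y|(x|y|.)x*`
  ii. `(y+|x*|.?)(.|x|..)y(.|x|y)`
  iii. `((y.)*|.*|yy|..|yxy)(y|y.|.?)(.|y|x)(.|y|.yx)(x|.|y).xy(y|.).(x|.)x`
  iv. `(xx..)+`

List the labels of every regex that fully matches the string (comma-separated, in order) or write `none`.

i → no match
ii → no match
iii → match
iv → no match — must start with `xx`

iii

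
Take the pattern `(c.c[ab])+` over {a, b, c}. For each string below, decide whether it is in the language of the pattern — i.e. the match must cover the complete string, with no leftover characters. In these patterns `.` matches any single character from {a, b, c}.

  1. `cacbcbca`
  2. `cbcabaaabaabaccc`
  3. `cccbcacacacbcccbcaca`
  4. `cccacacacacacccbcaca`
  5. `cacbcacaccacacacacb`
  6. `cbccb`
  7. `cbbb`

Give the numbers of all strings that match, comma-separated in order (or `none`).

1 → match
2 → no match
3 → match
4 → match
5 → no match
6 → no match
7 → no match

1, 3, 4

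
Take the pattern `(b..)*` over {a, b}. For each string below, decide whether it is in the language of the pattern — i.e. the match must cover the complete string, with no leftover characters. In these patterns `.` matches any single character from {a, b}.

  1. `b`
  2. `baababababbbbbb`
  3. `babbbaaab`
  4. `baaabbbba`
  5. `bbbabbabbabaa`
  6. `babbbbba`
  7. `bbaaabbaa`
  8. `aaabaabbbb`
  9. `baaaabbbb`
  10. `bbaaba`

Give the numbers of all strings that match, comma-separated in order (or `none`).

none

1. `b` → no match
2 → no match
3. `babbbaaab` → no match
4. `baaabbbba` → no match
5 → no match
6. `babbbbba` → no match
7. `bbaaabbaa` → no match
8. `aaabaabbbb` → no match
9. `baaaabbbb` → no match
10. `bbaaba` → no match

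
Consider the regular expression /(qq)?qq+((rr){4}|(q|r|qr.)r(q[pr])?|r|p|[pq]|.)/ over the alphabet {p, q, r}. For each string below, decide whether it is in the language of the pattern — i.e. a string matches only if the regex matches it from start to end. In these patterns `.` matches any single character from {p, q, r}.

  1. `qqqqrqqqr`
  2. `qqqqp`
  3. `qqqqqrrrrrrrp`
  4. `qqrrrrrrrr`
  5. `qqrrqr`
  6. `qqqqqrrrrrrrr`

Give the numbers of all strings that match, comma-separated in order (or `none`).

2, 4, 5, 6

1 → no match
2 → match
3 → no match
4 → match
5 → match
6 → match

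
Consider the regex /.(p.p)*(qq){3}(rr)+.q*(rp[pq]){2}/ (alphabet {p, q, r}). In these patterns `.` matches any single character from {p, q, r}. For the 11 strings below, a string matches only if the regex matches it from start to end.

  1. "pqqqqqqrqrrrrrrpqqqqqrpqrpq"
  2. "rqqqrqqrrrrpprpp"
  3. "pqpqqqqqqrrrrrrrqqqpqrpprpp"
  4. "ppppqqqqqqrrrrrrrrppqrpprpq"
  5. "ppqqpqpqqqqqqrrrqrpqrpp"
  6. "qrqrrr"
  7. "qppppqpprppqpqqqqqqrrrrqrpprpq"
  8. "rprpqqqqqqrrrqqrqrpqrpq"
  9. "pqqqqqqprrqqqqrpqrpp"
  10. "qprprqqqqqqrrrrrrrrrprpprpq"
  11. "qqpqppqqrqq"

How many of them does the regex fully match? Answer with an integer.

1 → no match
2 → no match
3 → no match
4 → no match
5 → no match
6 → no match
7 → match
8 → no match
9 → no match
10 → no match
11 → no match
Total matched: 1

1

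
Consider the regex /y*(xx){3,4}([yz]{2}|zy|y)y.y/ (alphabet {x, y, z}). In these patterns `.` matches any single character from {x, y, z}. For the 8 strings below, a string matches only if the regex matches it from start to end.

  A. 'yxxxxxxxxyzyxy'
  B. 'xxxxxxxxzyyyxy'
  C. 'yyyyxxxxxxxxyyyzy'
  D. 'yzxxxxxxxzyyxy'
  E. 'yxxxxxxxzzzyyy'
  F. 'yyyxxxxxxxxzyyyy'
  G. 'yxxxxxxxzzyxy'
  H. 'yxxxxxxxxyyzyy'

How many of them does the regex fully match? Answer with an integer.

A → match
B → no match
C → match
D → no match
E → no match
F → match
G → no match
H → no match
Total matched: 3

3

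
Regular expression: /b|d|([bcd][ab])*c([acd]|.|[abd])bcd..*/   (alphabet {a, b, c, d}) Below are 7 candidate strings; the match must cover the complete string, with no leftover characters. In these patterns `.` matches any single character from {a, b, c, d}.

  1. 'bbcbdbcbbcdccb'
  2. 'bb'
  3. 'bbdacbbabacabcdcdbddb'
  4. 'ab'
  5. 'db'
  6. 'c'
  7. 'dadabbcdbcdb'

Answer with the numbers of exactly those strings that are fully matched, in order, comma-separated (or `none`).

1, 3, 7

1 → match
2 → no match
3 → match
4 → no match
5 → no match
6 → no match
7 → match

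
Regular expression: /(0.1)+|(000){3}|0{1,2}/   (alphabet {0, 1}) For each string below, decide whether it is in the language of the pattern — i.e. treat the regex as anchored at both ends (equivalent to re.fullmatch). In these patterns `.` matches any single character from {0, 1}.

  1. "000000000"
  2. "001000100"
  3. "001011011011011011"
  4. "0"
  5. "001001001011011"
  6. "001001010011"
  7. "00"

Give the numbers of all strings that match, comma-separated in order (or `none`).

1 → match
2 → no match
3 → match
4 → match
5 → match
6 → no match
7 → match

1, 3, 4, 5, 7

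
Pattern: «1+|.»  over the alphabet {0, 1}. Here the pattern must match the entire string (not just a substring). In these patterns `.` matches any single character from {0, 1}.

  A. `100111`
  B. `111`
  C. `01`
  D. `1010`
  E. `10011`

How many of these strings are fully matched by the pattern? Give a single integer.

A → no match
B → match
C → no match
D → no match
E → no match
Total matched: 1

1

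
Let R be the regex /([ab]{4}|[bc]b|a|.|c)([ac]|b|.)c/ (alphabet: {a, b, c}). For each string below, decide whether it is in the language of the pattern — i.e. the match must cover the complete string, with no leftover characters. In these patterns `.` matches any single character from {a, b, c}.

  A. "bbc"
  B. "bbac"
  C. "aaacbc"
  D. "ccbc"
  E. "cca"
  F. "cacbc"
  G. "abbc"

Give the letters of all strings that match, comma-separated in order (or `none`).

A, B

A → match
B → match
C → no match
D → no match
E → no match — must end with "c"
F → no match
G → no match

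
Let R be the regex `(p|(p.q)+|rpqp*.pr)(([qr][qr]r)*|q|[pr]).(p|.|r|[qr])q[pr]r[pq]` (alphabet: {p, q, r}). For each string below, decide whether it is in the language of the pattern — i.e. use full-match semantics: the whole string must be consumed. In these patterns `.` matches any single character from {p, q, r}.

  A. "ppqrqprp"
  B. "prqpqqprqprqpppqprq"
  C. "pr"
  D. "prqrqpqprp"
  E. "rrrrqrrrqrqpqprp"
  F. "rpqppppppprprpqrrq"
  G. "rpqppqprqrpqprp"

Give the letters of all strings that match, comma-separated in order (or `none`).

A, B, D, F, G

A. "ppqrqprp" → match
B → match
C. "pr" → no match
D. "prqrqpqprp" → match
E → no match
F → match
G → match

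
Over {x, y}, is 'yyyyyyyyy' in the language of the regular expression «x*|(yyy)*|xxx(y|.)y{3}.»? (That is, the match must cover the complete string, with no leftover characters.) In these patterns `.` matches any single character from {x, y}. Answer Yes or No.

Yes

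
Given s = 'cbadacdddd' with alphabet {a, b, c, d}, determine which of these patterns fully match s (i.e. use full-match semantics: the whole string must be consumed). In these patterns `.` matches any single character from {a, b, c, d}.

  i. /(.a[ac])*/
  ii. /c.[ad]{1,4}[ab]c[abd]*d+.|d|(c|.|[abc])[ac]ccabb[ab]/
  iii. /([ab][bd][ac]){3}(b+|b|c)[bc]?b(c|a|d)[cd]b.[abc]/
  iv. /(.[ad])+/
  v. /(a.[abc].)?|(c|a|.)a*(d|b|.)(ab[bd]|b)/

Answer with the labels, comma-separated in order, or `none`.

i → no match
ii → match
iii → no match
iv → no match
v → no match

ii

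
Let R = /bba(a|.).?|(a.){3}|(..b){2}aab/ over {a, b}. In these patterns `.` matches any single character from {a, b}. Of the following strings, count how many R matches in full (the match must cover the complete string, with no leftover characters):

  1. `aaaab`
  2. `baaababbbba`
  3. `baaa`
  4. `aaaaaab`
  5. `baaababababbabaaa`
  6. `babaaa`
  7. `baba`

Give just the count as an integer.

0

1 → no match
2 → no match
3 → no match
4 → no match
5 → no match
6 → no match
7 → no match
Total matched: 0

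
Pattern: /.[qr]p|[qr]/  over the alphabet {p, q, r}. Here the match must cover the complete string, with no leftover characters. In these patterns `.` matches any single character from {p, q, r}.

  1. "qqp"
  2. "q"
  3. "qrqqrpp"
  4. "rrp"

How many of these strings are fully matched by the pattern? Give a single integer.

1 → match
2 → match
3 → no match
4 → match
Total matched: 3

3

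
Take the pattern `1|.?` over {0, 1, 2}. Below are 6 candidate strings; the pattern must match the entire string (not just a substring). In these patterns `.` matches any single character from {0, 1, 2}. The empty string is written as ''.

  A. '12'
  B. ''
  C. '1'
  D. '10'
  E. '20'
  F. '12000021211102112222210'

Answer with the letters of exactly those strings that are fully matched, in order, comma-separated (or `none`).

B, C

A. '12' → no match
B. '' → match
C. '1' → match
D. '10' → no match
E. '20' → no match
F → no match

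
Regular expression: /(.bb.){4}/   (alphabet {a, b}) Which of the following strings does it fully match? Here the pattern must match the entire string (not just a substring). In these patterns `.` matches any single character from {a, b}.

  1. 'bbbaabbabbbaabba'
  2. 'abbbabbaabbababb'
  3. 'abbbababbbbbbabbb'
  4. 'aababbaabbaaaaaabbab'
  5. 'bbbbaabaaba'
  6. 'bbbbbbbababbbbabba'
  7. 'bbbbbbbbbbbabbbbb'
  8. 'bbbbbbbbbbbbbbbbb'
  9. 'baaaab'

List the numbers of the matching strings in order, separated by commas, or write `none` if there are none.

1 → match
2 → no match
3 → no match
4 → no match
5 → no match
6 → no match
7 → no match
8 → no match
9 → no match

1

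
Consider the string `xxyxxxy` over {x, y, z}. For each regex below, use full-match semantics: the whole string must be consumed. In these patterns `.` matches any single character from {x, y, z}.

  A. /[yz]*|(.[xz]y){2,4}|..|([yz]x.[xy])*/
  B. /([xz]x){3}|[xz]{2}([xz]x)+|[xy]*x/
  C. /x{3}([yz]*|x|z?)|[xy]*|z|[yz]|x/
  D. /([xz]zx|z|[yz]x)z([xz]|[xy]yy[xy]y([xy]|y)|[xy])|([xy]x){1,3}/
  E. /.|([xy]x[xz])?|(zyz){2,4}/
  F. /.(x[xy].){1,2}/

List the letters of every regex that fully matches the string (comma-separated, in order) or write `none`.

C, F

A → no match
B → no match — must end with `x`
C → match
D → no match
E → no match
F → match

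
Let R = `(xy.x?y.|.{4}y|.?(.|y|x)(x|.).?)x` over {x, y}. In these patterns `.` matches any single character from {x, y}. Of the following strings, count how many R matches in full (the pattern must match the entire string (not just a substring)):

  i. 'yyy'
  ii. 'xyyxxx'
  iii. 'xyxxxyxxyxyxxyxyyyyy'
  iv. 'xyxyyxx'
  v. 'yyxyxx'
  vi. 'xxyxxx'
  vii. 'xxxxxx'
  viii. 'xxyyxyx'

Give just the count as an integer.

i → no match — must end with 'x'
ii → no match
iii → no match — must end with 'x'
iv → no match
v → no match
vi → no match
vii → no match
viii → no match
Total matched: 0

0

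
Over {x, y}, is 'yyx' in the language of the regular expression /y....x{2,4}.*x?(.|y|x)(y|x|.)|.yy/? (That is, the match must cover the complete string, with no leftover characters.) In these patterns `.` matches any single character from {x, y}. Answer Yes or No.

No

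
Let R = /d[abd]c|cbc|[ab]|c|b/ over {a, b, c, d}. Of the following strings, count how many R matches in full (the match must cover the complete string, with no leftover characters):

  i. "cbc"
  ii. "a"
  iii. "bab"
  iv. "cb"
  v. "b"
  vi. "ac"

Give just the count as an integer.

i → match
ii → match
iii → no match
iv → no match
v → match
vi → no match
Total matched: 3

3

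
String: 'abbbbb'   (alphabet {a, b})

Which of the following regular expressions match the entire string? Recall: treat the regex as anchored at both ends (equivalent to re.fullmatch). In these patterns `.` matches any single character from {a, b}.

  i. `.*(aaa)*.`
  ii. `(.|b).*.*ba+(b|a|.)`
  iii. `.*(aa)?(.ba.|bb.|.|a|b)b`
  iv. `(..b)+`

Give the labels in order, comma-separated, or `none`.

i, iii, iv

i → match
ii → no match
iii → match
iv → match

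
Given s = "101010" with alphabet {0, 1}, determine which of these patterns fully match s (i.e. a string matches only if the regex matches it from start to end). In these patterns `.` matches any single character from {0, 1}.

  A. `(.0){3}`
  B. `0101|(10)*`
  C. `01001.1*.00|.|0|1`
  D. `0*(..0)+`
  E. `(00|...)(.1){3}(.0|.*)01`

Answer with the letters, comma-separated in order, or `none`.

A, B

A → match
B → match
C → no match
D → no match
E → no match — must end with "01"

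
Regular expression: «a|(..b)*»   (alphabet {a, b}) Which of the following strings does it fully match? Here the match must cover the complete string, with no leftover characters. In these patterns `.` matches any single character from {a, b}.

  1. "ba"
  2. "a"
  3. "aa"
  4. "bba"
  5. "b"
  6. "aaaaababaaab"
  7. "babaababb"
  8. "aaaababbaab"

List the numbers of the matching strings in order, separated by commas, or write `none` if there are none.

1 → no match
2 → match
3 → no match
4 → no match
5 → no match
6 → no match
7 → match
8 → no match

2, 7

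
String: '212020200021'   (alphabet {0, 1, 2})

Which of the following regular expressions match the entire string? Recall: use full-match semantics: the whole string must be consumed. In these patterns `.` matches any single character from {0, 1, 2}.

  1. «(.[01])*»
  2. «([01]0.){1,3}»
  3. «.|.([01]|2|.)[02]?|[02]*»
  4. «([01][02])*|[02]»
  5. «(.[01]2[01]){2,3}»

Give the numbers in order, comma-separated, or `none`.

1, 5

1 → match
2 → no match
3 → no match
4 → no match
5 → match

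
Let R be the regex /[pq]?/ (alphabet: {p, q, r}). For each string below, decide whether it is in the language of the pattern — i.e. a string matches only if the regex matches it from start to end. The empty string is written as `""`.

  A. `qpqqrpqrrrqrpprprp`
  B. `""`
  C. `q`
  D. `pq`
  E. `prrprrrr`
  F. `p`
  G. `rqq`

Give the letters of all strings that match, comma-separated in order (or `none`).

B, C, F

A → no match
B. `""` → match
C. `q` → match
D. `pq` → no match
E. `prrprrrr` → no match
F. `p` → match
G. `rqq` → no match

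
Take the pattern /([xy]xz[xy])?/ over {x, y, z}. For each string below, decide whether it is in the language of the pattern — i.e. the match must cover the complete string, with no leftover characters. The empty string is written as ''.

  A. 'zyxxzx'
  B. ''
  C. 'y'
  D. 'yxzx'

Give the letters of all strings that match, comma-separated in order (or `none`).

A → no match
B → match
C → no match
D → match

B, D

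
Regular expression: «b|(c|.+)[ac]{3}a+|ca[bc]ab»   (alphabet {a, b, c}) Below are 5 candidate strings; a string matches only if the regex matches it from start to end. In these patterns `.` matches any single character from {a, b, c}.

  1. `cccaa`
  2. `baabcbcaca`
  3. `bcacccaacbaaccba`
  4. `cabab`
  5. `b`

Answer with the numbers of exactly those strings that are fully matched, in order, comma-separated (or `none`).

1, 2, 4, 5

1 → match
2 → match
3 → no match
4 → match
5 → match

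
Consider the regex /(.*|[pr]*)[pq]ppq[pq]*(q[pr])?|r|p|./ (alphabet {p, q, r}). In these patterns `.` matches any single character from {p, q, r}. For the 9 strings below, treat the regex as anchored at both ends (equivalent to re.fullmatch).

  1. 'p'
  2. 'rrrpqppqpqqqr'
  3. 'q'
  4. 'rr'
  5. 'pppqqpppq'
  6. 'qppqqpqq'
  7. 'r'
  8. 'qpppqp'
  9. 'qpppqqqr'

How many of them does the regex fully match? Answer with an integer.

1 → match
2 → match
3 → match
4 → no match
5 → match
6 → match
7 → match
8 → match
9 → match
Total matched: 8

8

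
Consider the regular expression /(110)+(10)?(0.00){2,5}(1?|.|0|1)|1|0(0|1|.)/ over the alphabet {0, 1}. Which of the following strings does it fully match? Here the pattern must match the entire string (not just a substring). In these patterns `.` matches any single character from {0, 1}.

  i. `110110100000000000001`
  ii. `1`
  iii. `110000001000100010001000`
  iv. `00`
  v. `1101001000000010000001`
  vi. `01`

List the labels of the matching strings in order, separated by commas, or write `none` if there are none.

i → match
ii. `1` → match
iii → match
iv. `00` → match
v → match
vi. `01` → match

i, ii, iii, iv, v, vi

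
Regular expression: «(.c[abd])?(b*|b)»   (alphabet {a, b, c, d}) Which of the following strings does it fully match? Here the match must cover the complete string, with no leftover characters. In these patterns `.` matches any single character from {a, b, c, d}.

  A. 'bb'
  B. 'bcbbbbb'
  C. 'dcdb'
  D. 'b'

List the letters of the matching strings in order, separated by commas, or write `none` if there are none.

A → match
B → match
C → match
D → match

A, B, C, D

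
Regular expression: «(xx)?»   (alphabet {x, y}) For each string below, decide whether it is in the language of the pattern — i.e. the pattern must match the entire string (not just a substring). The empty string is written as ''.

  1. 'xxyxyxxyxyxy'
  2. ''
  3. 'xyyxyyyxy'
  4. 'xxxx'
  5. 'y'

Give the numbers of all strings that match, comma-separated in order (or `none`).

1. 'xxyxyxxyxyxy' → no match
2. '' → match
3. 'xyyxyyyxy' → no match
4. 'xxxx' → no match
5. 'y' → no match

2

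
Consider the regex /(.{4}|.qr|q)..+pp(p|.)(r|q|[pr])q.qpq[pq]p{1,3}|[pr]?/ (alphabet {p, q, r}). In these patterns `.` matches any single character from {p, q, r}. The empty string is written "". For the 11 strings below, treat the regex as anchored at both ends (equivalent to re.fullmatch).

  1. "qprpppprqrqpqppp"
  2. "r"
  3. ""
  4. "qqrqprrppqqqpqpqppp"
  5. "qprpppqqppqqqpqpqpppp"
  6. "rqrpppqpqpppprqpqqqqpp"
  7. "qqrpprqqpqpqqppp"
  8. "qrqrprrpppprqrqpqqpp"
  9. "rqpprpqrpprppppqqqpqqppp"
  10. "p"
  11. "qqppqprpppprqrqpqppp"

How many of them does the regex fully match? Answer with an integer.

10

1 → match
2 → match
3 → match
4 → match
5 → match
6 → no match
7 → match
8 → match
9 → match
10 → match
11 → match
Total matched: 10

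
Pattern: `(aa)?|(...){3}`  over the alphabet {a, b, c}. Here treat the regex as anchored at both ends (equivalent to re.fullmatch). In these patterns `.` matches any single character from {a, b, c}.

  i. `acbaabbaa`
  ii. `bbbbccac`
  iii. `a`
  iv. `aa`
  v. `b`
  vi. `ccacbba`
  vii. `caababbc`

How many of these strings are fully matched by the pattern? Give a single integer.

2

i. `acbaabbaa` → match
ii. `bbbbccac` → no match
iii. `a` → no match
iv. `aa` → match
v. `b` → no match
vi. `ccacbba` → no match
vii. `caababbc` → no match
Total matched: 2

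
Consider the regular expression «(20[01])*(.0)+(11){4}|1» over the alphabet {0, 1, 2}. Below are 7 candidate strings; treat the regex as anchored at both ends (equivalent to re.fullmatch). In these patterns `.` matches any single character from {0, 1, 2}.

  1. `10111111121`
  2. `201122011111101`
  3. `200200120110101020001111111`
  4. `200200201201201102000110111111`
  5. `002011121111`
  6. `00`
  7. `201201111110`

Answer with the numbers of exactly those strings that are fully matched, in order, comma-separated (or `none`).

1 → no match
2 → no match
3 → no match
4 → no match
5 → no match
6 → no match
7 → no match

none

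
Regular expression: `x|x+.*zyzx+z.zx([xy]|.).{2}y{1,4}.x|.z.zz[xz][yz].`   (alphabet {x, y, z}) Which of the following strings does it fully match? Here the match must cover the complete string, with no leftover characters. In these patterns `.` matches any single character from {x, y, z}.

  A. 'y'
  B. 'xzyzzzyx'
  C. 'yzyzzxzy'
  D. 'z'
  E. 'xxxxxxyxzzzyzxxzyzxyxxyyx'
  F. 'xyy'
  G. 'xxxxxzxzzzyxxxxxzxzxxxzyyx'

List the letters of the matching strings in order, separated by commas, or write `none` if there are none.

A → no match
B → match
C → match
D → no match
E → match
F → no match
G → no match

B, C, E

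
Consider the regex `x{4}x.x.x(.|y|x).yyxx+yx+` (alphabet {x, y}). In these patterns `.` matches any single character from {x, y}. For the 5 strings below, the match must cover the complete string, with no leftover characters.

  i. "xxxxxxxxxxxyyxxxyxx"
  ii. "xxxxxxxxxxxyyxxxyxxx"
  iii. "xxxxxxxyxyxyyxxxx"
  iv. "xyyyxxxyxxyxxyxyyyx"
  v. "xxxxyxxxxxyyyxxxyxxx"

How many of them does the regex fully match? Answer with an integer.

2

i → match
ii → match
iii → no match
iv → no match
v → no match
Total matched: 2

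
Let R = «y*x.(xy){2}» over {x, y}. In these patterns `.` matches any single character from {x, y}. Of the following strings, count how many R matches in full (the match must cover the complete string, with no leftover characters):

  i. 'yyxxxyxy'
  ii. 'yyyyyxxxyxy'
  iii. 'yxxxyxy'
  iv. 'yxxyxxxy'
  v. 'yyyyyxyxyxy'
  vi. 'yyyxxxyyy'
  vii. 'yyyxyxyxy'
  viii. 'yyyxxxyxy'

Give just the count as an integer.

i. 'yyxxxyxy' → match
ii. 'yyyyyxxxyxy' → match
iii. 'yxxxyxy' → match
iv. 'yxxyxxxy' → no match
v. 'yyyyyxyxyxy' → match
vi. 'yyyxxxyyy' → no match — must end with 'xy'
vii. 'yyyxyxyxy' → match
viii. 'yyyxxxyxy' → match
Total matched: 6

6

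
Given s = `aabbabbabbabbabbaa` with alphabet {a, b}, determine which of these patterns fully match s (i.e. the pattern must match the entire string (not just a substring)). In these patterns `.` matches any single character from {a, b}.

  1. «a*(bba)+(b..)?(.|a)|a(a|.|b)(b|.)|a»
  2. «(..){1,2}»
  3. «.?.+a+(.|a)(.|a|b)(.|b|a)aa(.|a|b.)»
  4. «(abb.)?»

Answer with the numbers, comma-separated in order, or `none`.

1 → match
2 → no match
3 → no match
4 → no match

1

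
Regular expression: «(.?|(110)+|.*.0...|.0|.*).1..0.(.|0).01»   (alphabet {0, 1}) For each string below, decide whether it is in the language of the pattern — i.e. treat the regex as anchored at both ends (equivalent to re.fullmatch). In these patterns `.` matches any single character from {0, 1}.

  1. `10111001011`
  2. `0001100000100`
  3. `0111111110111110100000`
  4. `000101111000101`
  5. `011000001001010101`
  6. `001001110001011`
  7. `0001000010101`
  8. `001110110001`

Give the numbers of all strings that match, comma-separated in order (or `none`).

1 → no match — must end with `01`
2 → no match — must end with `01`
3 → no match — must end with `01`
4 → match
5 → no match
6 → no match — must end with `01`
7 → no match
8 → no match

4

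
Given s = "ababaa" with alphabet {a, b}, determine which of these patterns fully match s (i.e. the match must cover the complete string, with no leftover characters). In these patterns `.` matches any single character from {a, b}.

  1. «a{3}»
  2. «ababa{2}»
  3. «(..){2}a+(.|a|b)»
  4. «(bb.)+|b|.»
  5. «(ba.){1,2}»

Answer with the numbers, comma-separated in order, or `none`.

2, 3

1 → no match
2 → match
3 → match
4 → no match
5 → no match — must start with "ba"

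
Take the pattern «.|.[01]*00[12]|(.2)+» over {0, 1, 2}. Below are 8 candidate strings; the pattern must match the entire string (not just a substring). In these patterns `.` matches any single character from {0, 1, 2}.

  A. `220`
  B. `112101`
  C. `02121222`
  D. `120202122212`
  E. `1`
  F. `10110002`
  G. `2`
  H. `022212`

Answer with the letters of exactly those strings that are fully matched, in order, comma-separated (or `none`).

A → no match
B → no match
C → match
D → match
E → match
F → match
G → match
H → match

C, D, E, F, G, H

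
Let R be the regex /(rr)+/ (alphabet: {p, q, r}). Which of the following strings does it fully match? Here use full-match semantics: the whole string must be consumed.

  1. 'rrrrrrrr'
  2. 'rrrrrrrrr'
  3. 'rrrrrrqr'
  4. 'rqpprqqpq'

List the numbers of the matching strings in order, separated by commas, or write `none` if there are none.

1

1 → match
2 → no match
3 → no match — must end with 'rr'
4 → no match — must start with 'rr'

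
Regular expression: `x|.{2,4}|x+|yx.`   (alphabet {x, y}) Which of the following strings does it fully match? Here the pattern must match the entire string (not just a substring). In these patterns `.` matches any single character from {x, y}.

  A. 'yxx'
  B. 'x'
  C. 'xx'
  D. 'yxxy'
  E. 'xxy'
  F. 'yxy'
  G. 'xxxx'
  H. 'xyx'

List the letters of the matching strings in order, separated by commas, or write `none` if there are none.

A → match
B → match
C → match
D → match
E → match
F → match
G → match
H → match

A, B, C, D, E, F, G, H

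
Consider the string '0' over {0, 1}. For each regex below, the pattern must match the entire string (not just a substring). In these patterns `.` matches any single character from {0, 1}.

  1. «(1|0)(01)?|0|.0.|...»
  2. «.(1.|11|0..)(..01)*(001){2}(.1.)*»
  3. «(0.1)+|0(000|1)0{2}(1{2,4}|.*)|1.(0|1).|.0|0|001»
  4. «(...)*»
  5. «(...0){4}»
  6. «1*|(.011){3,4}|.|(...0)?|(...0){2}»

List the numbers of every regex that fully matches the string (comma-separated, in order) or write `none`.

1, 3, 6

1 → match
2 → no match
3 → match
4 → no match
5 → no match
6 → match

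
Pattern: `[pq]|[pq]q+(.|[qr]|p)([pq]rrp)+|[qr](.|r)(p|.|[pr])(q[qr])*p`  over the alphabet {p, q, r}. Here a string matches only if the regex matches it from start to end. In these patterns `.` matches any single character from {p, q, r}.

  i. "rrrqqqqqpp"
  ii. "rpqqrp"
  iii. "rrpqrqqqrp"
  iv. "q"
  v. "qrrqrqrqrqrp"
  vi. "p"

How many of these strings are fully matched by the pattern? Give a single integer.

i → no match
ii → match
iii → match
iv → match
v → match
vi → match
Total matched: 5

5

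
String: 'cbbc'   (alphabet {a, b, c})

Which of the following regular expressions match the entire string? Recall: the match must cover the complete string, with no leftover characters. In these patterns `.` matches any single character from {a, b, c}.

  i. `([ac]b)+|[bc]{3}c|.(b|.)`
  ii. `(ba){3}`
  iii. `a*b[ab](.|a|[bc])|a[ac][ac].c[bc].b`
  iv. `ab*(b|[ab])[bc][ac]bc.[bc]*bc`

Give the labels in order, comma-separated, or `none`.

i

i → match
ii → no match — must start with 'ba'
iii → no match
iv → no match — must start with 'a'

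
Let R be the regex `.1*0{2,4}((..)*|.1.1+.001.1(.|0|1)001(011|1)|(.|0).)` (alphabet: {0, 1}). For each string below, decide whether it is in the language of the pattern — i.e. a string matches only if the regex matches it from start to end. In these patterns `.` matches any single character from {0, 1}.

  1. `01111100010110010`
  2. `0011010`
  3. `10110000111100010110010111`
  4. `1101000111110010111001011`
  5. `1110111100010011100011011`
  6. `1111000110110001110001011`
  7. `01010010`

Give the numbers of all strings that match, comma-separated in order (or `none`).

1 → match
2 → no match
3 → no match
4 → no match
5 → no match
6 → match
7 → no match

1, 6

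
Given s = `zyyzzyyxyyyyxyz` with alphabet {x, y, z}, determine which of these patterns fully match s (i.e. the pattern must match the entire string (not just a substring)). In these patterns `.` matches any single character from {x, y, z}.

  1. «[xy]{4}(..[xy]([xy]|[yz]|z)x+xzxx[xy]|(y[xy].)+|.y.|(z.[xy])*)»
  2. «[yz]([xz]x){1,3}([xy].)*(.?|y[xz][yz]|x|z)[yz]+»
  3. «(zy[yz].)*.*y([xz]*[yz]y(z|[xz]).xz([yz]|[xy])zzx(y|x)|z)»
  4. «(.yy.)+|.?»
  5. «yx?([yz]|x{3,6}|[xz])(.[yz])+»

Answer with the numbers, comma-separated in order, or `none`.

3

1 → no match
2 → no match
3 → match
4 → no match
5 → no match — must start with `y`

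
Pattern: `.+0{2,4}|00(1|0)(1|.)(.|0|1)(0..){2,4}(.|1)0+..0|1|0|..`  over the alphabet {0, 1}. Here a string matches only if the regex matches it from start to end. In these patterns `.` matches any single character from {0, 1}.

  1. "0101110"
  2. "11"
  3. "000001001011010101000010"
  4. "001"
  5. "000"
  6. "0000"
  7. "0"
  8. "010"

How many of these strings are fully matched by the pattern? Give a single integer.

4

1 → no match
2 → match
3 → no match
4 → no match
5 → match
6 → match
7 → match
8 → no match
Total matched: 4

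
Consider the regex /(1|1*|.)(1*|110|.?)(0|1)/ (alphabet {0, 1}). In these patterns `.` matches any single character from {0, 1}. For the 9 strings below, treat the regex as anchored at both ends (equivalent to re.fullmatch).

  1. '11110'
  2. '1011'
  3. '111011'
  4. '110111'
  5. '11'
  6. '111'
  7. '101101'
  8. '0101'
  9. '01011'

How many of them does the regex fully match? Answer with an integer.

3

1. '11110' → match
2. '1011' → no match
3. '111011' → no match
4. '110111' → no match
5. '11' → match
6. '111' → match
7. '101101' → no match
8. '0101' → no match
9. '01011' → no match
Total matched: 3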